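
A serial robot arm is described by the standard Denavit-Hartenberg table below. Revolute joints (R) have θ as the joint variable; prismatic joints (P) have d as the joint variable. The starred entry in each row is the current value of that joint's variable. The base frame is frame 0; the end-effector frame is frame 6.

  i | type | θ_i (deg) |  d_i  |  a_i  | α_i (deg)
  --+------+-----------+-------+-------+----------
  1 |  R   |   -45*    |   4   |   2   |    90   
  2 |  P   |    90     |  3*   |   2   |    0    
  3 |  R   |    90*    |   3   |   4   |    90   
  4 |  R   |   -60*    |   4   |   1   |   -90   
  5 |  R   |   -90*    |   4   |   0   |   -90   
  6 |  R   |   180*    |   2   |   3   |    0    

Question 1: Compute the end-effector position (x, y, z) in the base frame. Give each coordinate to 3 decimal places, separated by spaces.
-8.744 1.105 7.000

after link 1: o_1 = (1.4142, -1.4142, 4.0000)
after link 2: o_2 = (-0.7071, -3.5355, 6.0000)
after link 3: o_3 = (-5.6569, -2.8284, 6.0000)
after link 4: o_4 = (-5.3980, -1.8625, 10.0000)
after link 5: o_5 = (-9.2617, -0.8272, 10.0000)
after link 6: o_6 = (-8.7441, 1.1046, 7.0000)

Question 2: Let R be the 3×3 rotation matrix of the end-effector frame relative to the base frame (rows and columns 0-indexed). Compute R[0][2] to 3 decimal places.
End-effector z-axis (col 2 of R) = (0.2588,0.9659,0.0000)
R[0][2] = 0.2588

0.259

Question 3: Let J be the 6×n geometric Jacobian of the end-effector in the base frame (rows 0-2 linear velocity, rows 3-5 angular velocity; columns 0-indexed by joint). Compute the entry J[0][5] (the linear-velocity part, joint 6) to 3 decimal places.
axis z_5 = (0.2588,0.9659,0.0000); lever o_n−o_5 = (0.5176,1.9319,-3.0000)
cross product → J_v[:, 5] = (-2.8978,0.7765,-0.0000)
J_ω[:, 5] = z_5
entry J[0][5] = -2.8978

-2.898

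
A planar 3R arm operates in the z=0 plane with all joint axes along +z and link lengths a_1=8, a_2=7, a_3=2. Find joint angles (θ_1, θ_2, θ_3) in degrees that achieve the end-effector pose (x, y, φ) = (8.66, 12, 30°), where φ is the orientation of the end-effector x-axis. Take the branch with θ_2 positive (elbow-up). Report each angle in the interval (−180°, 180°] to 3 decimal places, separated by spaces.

30.000 60.002 -60.002

wrist centre = target − a_3·(cos φ, sin φ) = (6.9279, 11.0000)
cos θ_2 = (168.9965−8²−7²)/(2·8·7) = 0.5000; θ_2 = 60.0021° (elbow-up)
β = atan2(11.0000,6.9279) = 57.7967°; ψ = atan2(6.0623,11.4998) = 27.7967°
θ_1 = β − ψ = 30.0000°
θ_3 = φ − θ_1 − θ_2 = -60.0021° (wrapped to (-180°,180°])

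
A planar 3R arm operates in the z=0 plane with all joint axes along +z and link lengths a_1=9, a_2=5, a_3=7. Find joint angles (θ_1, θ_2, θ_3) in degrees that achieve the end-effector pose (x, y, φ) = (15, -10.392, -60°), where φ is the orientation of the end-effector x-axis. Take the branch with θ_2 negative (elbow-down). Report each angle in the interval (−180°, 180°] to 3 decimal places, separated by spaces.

0.002 -60.002 -0.000

wrist centre = target − a_3·(cos φ, sin φ) = (11.5000, -4.3298)
cos θ_2 = (150.9974−9²−5²)/(2·9·5) = 0.5000; θ_2 = -60.0019° (elbow-down)
β = atan2(-4.3298,11.5000) = -20.6317°; ψ = atan2(-4.3302,11.4999) = -20.6336°
θ_1 = β − ψ = 0.0019°
θ_3 = φ − θ_1 − θ_2 = -0.0000° (wrapped to (-180°,180°])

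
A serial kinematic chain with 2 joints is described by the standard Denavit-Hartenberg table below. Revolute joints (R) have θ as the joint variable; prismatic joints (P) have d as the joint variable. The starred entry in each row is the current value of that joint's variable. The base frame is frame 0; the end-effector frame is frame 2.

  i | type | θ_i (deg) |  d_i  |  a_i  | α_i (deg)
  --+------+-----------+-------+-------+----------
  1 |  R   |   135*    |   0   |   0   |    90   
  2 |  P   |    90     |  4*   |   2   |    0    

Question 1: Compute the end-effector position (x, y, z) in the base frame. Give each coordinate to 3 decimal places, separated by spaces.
2.828 2.828 2.000

after link 1: o_1 = (0.0000, 0.0000, 0.0000)
after link 2: o_2 = (2.8284, 2.8284, 2.0000)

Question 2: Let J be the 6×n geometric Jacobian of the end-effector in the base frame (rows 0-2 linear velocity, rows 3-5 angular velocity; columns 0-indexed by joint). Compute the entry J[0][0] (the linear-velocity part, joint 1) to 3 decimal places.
-2.828

axis z_0 = ẑ; lever o_n−o_0 = (2.8284,2.8284,2.0000)
cross product → J_v[:, 0] = (-2.8284,2.8284,0.0000)
J_ω[:, 0] = z_0
entry J[0][0] = -2.8284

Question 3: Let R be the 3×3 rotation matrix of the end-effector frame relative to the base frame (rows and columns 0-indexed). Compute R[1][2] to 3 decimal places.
End-effector z-axis (col 2 of R) = (0.7071,0.7071,0.0000)
R[1][2] = 0.7071

0.707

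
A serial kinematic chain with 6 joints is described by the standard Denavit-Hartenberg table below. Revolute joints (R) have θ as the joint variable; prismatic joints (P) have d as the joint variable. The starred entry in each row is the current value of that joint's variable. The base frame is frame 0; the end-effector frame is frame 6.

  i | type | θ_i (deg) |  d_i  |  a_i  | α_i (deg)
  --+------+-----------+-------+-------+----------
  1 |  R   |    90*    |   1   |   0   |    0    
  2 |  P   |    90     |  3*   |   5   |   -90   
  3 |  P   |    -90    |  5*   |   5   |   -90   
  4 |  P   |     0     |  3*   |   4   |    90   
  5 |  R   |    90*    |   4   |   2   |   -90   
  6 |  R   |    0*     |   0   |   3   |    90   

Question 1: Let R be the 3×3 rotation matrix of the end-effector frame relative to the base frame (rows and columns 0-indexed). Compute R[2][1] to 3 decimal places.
-1.000

End-effector y-axis (col 1 of R) = (-0.0000,-0.0000,-1.0000)
R[2][1] = -1.0000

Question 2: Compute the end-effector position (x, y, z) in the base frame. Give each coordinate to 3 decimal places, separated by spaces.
-13.000 -9.000 13.000

after link 1: o_1 = (0.0000, 0.0000, 1.0000)
after link 2: o_2 = (-5.0000, 0.0000, 4.0000)
after link 3: o_3 = (-5.0000, -5.0000, 9.0000)
after link 4: o_4 = (-8.0000, -5.0000, 13.0000)
after link 5: o_5 = (-10.0000, -9.0000, 13.0000)
after link 6: o_6 = (-13.0000, -9.0000, 13.0000)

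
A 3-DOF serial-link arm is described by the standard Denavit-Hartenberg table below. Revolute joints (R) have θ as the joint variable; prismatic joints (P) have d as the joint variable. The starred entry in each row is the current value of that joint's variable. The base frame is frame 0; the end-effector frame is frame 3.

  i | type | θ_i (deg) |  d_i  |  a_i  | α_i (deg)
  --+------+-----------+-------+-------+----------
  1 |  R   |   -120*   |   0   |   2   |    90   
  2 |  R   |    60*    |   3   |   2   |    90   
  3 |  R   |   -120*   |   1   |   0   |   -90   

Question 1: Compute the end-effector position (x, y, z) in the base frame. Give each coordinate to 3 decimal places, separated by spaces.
-4.531 -1.848 1.232

after link 1: o_1 = (-1.0000, -1.7321, 0.0000)
after link 2: o_2 = (-4.0981, -1.0981, 1.7321)
after link 3: o_3 = (-4.5311, -1.8481, 1.2321)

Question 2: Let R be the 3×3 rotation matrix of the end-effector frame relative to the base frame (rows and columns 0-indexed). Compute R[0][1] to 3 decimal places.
0.433

End-effector y-axis (col 1 of R) = (0.4330,0.7500,0.5000)
R[0][1] = 0.4330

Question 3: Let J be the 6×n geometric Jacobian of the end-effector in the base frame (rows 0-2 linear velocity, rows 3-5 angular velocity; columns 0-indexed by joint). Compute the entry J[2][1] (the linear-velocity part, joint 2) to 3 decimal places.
1.866

axis z_1 = (-0.8660,0.5000,0.0000); lever o_n−o_1 = (-3.5311,-0.1160,1.2321)
cross product → J_v[:, 1] = (0.6160,1.0670,1.8660)
J_ω[:, 1] = z_1
entry J[2][1] = 1.8660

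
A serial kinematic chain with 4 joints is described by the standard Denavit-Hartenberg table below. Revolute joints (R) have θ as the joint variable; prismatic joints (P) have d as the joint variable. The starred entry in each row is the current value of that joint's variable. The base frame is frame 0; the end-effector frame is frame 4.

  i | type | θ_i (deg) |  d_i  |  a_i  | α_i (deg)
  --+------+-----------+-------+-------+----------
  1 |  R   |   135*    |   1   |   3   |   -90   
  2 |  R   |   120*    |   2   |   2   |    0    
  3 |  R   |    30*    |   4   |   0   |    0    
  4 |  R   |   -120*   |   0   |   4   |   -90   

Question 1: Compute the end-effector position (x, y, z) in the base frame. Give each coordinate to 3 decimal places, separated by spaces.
after link 1: o_1 = (-2.1213, 2.1213, 1.0000)
after link 2: o_2 = (-2.8284, 0.0000, -0.7321)
after link 3: o_3 = (-5.6569, -2.8284, -0.7321)
after link 4: o_4 = (-8.1063, -0.3789, -2.7321)

-8.106 -0.379 -2.732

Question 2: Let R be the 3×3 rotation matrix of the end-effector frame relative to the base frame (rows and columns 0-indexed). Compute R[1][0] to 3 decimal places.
End-effector x-axis (col 0 of R) = (-0.6124,0.6124,-0.5000)
R[1][0] = 0.6124

0.612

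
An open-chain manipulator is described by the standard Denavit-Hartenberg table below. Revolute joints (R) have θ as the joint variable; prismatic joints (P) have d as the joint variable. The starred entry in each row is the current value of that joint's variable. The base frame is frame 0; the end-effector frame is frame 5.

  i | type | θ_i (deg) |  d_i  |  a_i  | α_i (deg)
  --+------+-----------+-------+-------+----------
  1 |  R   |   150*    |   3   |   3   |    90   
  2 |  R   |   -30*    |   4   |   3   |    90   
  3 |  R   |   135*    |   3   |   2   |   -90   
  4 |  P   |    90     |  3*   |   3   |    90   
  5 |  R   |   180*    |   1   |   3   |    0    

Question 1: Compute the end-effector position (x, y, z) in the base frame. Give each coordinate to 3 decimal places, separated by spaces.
after link 1: o_1 = (-2.5981, 1.5000, 3.0000)
after link 2: o_2 = (-2.8481, 6.2631, 1.5000)
after link 3: o_3 = (0.2187, 6.1255, -0.3910)
after link 4: o_4 = (-0.5500, 4.1198, 3.2678)
after link 5: o_5 = (1.6329, 3.6760, 1.0232)

1.633 3.676 1.023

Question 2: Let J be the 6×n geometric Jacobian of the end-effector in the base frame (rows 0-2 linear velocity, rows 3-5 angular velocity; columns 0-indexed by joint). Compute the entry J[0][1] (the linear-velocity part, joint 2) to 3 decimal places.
-1.712

axis z_1 = (0.5000,0.8660,0.0000); lever o_n−o_1 = (4.2310,2.1760,-1.9768)
cross product → J_v[:, 1] = (-1.7119,0.9884,-2.5762)
J_ω[:, 1] = z_1
entry J[0][1] = -1.7119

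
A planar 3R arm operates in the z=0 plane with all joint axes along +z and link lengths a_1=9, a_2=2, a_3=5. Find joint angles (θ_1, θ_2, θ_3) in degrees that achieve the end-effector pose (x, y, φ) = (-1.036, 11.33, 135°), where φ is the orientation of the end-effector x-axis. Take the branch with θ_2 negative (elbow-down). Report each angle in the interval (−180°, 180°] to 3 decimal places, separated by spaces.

wrist centre = target − a_3·(cos φ, sin φ) = (2.4995, 7.7945)
cos θ_2 = (67.0014−9²−2²)/(2·9·2) = -0.5000; θ_2 = -119.9975° (elbow-down)
β = atan2(7.7945,2.4995) = 72.2200°; ψ = atan2(-1.7321,8.0001) = -12.2165°
θ_1 = β − ψ = 84.4365°
θ_3 = φ − θ_1 − θ_2 = 170.5610° (wrapped to (-180°,180°])

84.437 -119.997 170.561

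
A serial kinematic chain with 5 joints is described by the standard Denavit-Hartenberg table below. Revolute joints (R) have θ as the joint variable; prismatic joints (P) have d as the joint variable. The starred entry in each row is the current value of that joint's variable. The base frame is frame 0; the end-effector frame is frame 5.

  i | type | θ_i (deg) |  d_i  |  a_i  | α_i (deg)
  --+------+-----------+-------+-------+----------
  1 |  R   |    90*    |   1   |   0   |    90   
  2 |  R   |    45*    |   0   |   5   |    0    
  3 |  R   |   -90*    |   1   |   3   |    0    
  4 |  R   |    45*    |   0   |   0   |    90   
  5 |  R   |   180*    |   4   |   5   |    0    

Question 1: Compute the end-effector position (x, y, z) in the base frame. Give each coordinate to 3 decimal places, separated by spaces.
after link 1: o_1 = (0.0000, 0.0000, 1.0000)
after link 2: o_2 = (0.0000, 3.5355, 4.5355)
after link 3: o_3 = (1.0000, 5.6569, 2.4142)
after link 4: o_4 = (1.0000, 5.6569, 2.4142)
after link 5: o_5 = (1.0000, 0.6569, -1.5858)

1.000 0.657 -1.586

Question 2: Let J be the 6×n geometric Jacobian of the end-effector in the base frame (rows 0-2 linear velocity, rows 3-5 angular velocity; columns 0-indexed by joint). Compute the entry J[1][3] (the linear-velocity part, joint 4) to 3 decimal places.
4.000

axis z_3 = (1.0000,-0.0000,0.0000); lever o_n−o_3 = (0.0000,-5.0000,-4.0000)
cross product → J_v[:, 3] = (0.0000,4.0000,-5.0000)
J_ω[:, 3] = z_3
entry J[1][3] = 4.0000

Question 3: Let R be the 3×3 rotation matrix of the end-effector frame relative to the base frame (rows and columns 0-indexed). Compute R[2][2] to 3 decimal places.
-1.000

End-effector z-axis (col 2 of R) = (0.0000,-0.0000,-1.0000)
R[2][2] = -1.0000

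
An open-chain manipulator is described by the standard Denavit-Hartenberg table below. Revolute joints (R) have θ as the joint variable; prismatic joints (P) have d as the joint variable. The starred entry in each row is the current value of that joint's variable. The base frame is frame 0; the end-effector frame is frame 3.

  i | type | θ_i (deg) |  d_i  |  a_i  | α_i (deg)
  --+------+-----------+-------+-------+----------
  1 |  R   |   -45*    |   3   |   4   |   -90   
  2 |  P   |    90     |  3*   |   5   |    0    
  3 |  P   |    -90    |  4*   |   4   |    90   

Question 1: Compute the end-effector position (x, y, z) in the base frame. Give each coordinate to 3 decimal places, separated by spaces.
10.607 -0.707 -2.000

after link 1: o_1 = (2.8284, -2.8284, 3.0000)
after link 2: o_2 = (4.9497, -0.7071, -2.0000)
after link 3: o_3 = (10.6066, -0.7071, -2.0000)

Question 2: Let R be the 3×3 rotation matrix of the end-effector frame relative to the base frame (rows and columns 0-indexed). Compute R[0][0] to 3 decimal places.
0.707

End-effector x-axis (col 0 of R) = (0.7071,-0.7071,0.0000)
R[0][0] = 0.7071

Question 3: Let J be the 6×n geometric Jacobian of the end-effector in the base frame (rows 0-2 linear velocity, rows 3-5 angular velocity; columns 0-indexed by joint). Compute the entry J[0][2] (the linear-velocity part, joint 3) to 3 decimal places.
prismatic axis z_2 = (0.7071,0.7071,0.0000)
J_v[:, 2] = z_2; J_ω[:, 2] = (0,0,0)
entry J[0][2] = 0.7071

0.707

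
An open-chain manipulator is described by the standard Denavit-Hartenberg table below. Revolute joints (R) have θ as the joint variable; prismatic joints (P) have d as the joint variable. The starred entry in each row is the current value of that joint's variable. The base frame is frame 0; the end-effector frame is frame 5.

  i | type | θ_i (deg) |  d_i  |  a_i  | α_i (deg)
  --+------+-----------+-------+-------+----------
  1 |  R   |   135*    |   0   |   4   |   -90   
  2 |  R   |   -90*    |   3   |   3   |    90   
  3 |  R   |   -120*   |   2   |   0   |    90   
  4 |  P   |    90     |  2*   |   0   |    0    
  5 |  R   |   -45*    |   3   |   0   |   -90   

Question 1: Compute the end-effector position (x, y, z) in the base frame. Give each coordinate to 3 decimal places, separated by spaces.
-5.303 -2.475 -1.330

after link 1: o_1 = (-2.8284, 2.8284, 0.0000)
after link 2: o_2 = (-4.9497, 0.7071, 3.0000)
after link 3: o_3 = (-3.5355, -0.7071, 3.0000)
after link 4: o_4 = (-4.2426, -1.4142, 1.2679)
after link 5: o_5 = (-5.3033, -2.4749, -1.3301)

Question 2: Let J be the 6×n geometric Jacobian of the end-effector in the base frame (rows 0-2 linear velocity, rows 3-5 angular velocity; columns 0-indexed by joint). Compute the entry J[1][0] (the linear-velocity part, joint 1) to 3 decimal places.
axis z_0 = ẑ; lever o_n−o_0 = (-5.3033,-2.4749,-1.3301)
cross product → J_v[:, 0] = (2.4749,-5.3033,0.0000)
J_ω[:, 0] = z_0
entry J[1][0] = -5.3033

-5.303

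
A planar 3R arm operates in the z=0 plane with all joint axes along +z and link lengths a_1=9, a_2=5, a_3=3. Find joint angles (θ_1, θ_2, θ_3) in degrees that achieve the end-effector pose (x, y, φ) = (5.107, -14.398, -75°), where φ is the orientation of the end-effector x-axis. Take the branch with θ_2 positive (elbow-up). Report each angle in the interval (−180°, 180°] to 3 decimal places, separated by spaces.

wrist centre = target − a_3·(cos φ, sin φ) = (4.3305, -11.5002)
cos θ_2 = (151.0087−9²−5²)/(2·9·5) = 0.5001; θ_2 = 59.9936° (elbow-up)
β = atan2(-11.5002,4.3305) = -69.3655°; ψ = atan2(4.3298,11.5005) = 20.6310°
θ_1 = β − ψ = -89.9965°
θ_3 = φ − θ_1 − θ_2 = -44.9971° (wrapped to (-180°,180°])

-89.997 59.994 -44.997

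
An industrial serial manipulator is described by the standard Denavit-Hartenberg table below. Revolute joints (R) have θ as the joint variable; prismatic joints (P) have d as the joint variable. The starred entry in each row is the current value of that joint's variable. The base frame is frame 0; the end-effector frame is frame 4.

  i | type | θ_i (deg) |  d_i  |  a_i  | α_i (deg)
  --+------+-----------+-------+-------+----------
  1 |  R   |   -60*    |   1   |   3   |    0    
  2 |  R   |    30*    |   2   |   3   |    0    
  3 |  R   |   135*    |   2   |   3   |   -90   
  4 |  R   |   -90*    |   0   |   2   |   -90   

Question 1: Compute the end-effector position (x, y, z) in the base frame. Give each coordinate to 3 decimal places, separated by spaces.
after link 1: o_1 = (1.5000, -2.5981, 1.0000)
after link 2: o_2 = (4.0981, -4.0981, 3.0000)
after link 3: o_3 = (3.3216, -1.2003, 5.0000)
after link 4: o_4 = (3.3216, -1.2003, 7.0000)

3.322 -1.200 7.000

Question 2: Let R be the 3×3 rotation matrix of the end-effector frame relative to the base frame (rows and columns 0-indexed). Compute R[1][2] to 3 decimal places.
End-effector z-axis (col 2 of R) = (-0.2588,0.9659,-0.0000)
R[1][2] = 0.9659

0.966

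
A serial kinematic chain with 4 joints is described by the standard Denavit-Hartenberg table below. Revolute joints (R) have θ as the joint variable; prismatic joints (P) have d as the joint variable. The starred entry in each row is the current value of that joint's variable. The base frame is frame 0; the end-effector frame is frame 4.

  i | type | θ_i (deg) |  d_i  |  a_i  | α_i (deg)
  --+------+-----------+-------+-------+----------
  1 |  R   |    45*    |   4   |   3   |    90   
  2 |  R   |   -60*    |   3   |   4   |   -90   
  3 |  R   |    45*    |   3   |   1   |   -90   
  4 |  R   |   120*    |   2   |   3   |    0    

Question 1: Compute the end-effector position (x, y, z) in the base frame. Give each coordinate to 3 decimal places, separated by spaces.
4.528 1.785 2.268

after link 1: o_1 = (2.1213, 2.1213, 4.0000)
after link 2: o_2 = (5.6569, 1.4142, 0.5359)
after link 3: o_3 = (7.2440, 4.0013, 1.4235)
after link 4: o_4 = (4.5280, 1.7853, 2.2678)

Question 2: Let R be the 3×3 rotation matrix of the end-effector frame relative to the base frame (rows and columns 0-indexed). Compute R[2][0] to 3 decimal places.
End-effector x-axis (col 0 of R) = (-0.4053,-0.9053,-0.1268)
R[2][0] = -0.1268

-0.127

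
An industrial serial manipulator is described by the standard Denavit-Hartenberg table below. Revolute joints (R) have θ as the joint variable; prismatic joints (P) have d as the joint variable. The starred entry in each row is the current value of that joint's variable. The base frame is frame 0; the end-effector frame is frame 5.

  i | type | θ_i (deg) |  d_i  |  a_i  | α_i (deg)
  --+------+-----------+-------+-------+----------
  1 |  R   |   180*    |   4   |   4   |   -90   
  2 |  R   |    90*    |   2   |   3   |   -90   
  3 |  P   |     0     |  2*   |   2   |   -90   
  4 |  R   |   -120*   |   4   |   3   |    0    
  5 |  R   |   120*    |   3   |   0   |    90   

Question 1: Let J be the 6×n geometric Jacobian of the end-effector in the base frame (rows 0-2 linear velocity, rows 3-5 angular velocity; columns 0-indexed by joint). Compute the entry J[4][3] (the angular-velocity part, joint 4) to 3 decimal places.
1.000

axis z_3 = (0.0000,1.0000,-0.0000); lever o_n−o_3 = (2.5981,7.0000,1.5000)
cross product → J_v[:, 3] = (1.5000,-0.0000,-2.5981)
J_ω[:, 3] = z_3
entry J[4][3] = 1.0000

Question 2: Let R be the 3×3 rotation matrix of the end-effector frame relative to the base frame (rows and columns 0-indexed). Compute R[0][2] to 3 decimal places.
1.000

End-effector z-axis (col 2 of R) = (1.0000,-0.0000,-0.0000)
R[0][2] = 1.0000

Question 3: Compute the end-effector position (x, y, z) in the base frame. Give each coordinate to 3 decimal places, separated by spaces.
0.598 5.000 0.500

after link 1: o_1 = (-4.0000, 0.0000, 4.0000)
after link 2: o_2 = (-4.0000, -2.0000, 1.0000)
after link 3: o_3 = (-2.0000, -2.0000, -1.0000)
after link 4: o_4 = (0.5981, 2.0000, 0.5000)
after link 5: o_5 = (0.5981, 5.0000, 0.5000)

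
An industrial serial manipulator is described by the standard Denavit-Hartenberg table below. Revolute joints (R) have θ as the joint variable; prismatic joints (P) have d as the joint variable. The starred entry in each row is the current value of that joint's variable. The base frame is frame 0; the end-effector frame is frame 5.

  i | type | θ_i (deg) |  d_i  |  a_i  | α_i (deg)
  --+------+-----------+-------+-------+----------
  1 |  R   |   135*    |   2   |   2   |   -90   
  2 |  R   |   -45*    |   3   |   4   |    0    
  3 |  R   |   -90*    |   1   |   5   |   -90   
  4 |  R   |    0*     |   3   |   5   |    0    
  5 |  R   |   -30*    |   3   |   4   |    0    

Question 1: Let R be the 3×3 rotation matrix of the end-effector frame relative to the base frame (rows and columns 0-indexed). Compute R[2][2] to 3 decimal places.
End-effector z-axis (col 2 of R) = (-0.5000,0.5000,0.7071)
R[2][2] = 0.7071

0.707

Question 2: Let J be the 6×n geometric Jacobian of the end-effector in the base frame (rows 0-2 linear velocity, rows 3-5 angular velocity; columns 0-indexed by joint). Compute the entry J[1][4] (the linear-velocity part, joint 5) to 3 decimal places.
axis z_4 = (-0.5000,0.5000,0.7071); lever o_n−o_4 = (-1.1822,-1.6463,4.5708)
cross product → J_v[:, 4] = (3.4495,1.4495,1.4142)
J_ω[:, 4] = z_4
entry J[1][4] = 1.4495

1.449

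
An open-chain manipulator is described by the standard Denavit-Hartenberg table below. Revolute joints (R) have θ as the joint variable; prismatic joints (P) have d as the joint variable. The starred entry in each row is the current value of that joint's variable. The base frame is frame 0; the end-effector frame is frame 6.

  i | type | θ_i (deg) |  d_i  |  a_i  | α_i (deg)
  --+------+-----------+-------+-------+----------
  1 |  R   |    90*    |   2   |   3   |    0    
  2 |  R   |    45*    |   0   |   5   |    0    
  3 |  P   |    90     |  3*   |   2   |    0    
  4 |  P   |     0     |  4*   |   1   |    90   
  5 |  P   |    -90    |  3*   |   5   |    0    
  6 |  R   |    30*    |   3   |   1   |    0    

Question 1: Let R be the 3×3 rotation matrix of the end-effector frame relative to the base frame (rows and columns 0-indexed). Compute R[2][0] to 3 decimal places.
-0.866

End-effector x-axis (col 0 of R) = (-0.3536,-0.3536,-0.8660)
R[2][0] = -0.8660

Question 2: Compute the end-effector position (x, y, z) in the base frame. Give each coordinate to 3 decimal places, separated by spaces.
-10.253 8.303 3.134

after link 1: o_1 = (0.0000, 3.0000, 2.0000)
after link 2: o_2 = (-3.5355, 6.5355, 2.0000)
after link 3: o_3 = (-4.9497, 5.1213, 5.0000)
after link 4: o_4 = (-5.6569, 4.4142, 9.0000)
after link 5: o_5 = (-7.7782, 6.5355, 4.0000)
after link 6: o_6 = (-10.2530, 8.3033, 3.1340)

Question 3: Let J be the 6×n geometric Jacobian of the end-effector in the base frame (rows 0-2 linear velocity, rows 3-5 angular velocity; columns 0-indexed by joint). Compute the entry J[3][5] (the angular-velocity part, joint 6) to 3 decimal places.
axis z_5 = (-0.7071,0.7071,0.0000); lever o_n−o_5 = (-2.4749,1.7678,-0.8660)
cross product → J_v[:, 5] = (-0.6124,-0.6124,0.5000)
J_ω[:, 5] = z_5
entry J[3][5] = -0.7071

-0.707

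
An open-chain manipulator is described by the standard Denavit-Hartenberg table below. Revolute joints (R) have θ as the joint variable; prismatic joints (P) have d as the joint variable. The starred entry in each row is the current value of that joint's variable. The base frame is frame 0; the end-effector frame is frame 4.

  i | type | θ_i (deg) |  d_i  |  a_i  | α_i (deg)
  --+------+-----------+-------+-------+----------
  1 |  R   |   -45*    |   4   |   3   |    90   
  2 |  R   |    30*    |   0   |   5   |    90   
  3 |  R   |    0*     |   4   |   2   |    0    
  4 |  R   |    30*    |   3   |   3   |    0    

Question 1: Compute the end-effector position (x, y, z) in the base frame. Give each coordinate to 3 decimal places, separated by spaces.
9.413 -11.534 2.737

after link 1: o_1 = (2.1213, -2.1213, 4.0000)
after link 2: o_2 = (5.1832, -5.1832, 6.5000)
after link 3: o_3 = (7.8221, -7.8221, 4.0359)
after link 4: o_4 = (9.4131, -11.5345, 2.7369)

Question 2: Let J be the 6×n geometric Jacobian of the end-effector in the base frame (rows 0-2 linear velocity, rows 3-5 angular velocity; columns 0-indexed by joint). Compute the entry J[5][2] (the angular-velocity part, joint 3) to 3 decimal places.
-0.866

axis z_2 = (0.3536,-0.3536,-0.8660); lever o_n−o_2 = (4.2299,-6.3513,-3.7631)
cross product → J_v[:, 2] = (-4.1699,-2.3328,-0.7500)
J_ω[:, 2] = z_2
entry J[5][2] = -0.8660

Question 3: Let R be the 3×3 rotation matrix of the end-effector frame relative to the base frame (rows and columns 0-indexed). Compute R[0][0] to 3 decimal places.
End-effector x-axis (col 0 of R) = (0.1768,-0.8839,0.4330)
R[0][0] = 0.1768

0.177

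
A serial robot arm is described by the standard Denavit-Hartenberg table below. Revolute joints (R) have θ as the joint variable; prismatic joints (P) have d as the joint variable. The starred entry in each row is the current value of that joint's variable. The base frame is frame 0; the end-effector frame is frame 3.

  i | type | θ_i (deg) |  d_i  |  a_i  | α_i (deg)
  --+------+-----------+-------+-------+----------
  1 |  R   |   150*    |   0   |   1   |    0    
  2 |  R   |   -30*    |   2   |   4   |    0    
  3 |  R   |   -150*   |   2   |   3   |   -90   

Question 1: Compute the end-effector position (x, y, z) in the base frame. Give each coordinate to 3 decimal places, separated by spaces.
-0.268 2.464 4.000

after link 1: o_1 = (-0.8660, 0.5000, 0.0000)
after link 2: o_2 = (-2.8660, 3.9641, 2.0000)
after link 3: o_3 = (-0.2679, 2.4641, 4.0000)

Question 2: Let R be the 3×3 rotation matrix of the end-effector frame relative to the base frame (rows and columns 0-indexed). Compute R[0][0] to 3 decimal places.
0.866

End-effector x-axis (col 0 of R) = (0.8660,-0.5000,0.0000)
R[0][0] = 0.8660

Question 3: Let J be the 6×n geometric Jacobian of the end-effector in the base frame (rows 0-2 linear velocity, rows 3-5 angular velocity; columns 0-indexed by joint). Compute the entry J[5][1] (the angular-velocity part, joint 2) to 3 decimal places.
axis z_1 = (0.0000,0.0000,1.0000); lever o_n−o_1 = (0.5981,1.9641,4.0000)
cross product → J_v[:, 1] = (-1.9641,0.5981,0.0000)
J_ω[:, 1] = z_1
entry J[5][1] = 1.0000

1.000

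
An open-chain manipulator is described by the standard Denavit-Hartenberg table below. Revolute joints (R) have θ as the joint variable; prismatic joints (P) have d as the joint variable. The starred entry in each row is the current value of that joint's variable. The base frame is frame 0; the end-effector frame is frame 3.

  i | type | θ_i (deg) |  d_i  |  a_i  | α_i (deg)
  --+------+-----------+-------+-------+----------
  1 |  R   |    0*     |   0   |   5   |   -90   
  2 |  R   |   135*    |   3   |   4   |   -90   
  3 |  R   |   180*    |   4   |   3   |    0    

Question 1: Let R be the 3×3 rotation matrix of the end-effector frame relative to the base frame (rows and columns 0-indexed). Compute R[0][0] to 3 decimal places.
0.707

End-effector x-axis (col 0 of R) = (0.7071,-0.0000,0.7071)
R[0][0] = 0.7071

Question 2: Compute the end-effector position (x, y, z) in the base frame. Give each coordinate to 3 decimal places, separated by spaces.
1.464 3.000 2.121

after link 1: o_1 = (5.0000, 0.0000, 0.0000)
after link 2: o_2 = (2.1716, 3.0000, -2.8284)
after link 3: o_3 = (1.4645, 3.0000, 2.1213)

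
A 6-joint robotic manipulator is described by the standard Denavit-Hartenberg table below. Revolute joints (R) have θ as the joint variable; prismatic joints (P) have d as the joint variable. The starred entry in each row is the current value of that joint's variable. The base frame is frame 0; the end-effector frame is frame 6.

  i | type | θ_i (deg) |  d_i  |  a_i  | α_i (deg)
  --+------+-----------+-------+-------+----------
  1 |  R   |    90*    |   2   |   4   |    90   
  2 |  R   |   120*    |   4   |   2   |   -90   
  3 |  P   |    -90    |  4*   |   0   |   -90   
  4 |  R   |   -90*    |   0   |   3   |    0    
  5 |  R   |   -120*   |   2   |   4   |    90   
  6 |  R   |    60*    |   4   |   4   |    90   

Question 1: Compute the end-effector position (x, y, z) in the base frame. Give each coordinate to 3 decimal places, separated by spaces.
0.804 -0.196 8.196

after link 1: o_1 = (0.0000, 4.0000, 2.0000)
after link 2: o_2 = (4.0000, 3.0000, 3.7321)
after link 3: o_3 = (4.0000, -0.4641, 1.7321)
after link 4: o_4 = (4.0000, -3.0622, 0.2321)
after link 5: o_5 = (0.5359, -2.3301, 2.9641)
after link 6: o_6 = (0.8038, -0.1962, 8.1962)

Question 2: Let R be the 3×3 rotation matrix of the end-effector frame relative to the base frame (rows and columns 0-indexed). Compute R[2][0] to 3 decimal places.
0.875

End-effector x-axis (col 0 of R) = (-0.4330,-0.2165,0.8750)
R[2][0] = 0.8750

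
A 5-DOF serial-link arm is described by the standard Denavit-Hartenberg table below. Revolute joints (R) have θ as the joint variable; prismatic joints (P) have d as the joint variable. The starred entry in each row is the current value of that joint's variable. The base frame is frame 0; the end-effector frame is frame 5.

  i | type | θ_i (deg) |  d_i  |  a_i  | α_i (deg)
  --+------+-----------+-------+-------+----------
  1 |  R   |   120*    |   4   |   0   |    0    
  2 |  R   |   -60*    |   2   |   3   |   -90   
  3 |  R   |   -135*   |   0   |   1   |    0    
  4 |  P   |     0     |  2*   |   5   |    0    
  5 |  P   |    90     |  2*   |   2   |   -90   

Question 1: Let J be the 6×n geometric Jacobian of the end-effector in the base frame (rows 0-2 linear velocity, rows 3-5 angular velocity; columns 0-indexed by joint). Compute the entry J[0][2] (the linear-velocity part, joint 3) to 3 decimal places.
axis z_2 = (-0.8660,0.5000,0.0000); lever o_n−o_2 = (-4.8783,-0.4495,5.6569)
cross product → J_v[:, 2] = (2.8284,4.8990,2.8284)
J_ω[:, 2] = z_2
entry J[0][2] = 2.8284

2.828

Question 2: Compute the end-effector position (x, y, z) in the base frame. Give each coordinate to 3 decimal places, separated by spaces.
-3.378 2.149 11.657

after link 1: o_1 = (0.0000, 0.0000, 4.0000)
after link 2: o_2 = (1.5000, 2.5981, 6.0000)
after link 3: o_3 = (1.1464, 1.9857, 6.7071)
after link 4: o_4 = (-2.3534, -0.0762, 10.2426)
after link 5: o_5 = (-3.3783, 2.1486, 11.6569)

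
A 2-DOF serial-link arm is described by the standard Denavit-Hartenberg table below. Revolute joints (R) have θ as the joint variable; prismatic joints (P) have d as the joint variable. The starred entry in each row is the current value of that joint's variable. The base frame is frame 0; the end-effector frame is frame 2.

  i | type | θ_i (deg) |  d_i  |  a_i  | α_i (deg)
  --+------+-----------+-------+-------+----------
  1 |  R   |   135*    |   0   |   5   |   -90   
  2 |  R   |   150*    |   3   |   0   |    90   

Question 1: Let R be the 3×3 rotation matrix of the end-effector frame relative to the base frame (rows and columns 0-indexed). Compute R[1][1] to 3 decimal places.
-0.707

End-effector y-axis (col 1 of R) = (-0.7071,-0.7071,0.0000)
R[1][1] = -0.7071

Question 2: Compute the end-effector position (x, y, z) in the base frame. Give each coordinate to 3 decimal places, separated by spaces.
after link 1: o_1 = (-3.5355, 3.5355, 0.0000)
after link 2: o_2 = (-5.6569, 1.4142, 0.0000)

-5.657 1.414 0.000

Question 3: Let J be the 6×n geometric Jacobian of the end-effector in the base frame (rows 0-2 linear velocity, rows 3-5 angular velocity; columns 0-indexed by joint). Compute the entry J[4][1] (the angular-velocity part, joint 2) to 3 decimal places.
axis z_1 = (-0.7071,-0.7071,0.0000); lever o_n−o_1 = (-2.1213,-2.1213,0.0000)
cross product → J_v[:, 1] = (0.0000,0.0000,0.0000)
J_ω[:, 1] = z_1
entry J[4][1] = -0.7071

-0.707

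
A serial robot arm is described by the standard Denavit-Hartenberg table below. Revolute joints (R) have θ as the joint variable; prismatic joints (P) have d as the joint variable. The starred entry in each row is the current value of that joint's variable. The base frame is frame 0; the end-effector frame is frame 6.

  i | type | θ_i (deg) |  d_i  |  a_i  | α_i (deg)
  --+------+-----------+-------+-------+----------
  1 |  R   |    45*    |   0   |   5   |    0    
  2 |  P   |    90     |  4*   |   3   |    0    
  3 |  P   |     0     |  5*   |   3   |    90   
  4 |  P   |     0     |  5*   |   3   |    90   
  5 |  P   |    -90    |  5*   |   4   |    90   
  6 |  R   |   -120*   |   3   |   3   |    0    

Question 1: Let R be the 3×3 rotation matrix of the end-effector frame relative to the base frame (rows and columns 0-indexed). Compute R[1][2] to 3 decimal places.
End-effector z-axis (col 2 of R) = (0.7071,-0.7071,-0.0000)
R[1][2] = -0.7071

-0.707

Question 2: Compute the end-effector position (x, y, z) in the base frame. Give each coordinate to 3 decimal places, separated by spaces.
1.061 9.546 6.598

after link 1: o_1 = (3.5355, 3.5355, 0.0000)
after link 2: o_2 = (1.4142, 5.6569, 4.0000)
after link 3: o_3 = (-0.7071, 7.7782, 9.0000)
after link 4: o_4 = (0.7071, 13.4350, 9.0000)
after link 5: o_5 = (-2.1213, 10.6066, 4.0000)
after link 6: o_6 = (1.0607, 9.5459, 6.5981)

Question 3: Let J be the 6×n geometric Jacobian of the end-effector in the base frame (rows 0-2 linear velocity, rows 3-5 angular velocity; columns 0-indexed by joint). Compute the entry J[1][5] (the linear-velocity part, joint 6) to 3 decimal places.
-1.837

axis z_5 = (0.7071,-0.7071,-0.0000); lever o_n−o_5 = (3.1820,-1.0607,2.5981)
cross product → J_v[:, 5] = (-1.8371,-1.8371,1.5000)
J_ω[:, 5] = z_5
entry J[1][5] = -1.8371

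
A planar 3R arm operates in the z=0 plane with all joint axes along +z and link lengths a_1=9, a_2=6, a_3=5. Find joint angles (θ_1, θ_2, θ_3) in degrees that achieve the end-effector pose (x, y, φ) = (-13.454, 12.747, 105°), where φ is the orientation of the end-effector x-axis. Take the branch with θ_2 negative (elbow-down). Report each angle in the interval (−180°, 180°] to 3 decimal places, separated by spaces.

158.857 -29.982 -23.875

wrist centre = target − a_3·(cos φ, sin φ) = (-12.1599, 7.9174)
cos θ_2 = (210.5480−9²−6²)/(2·9·6) = 0.8662; θ_2 = -29.9816° (elbow-down)
β = atan2(7.9174,-12.1599) = 146.9317°; ψ = atan2(-2.9983,14.1971) = -11.9252°
θ_1 = β − ψ = 158.8569°
θ_3 = φ − θ_1 − θ_2 = -23.8753° (wrapped to (-180°,180°])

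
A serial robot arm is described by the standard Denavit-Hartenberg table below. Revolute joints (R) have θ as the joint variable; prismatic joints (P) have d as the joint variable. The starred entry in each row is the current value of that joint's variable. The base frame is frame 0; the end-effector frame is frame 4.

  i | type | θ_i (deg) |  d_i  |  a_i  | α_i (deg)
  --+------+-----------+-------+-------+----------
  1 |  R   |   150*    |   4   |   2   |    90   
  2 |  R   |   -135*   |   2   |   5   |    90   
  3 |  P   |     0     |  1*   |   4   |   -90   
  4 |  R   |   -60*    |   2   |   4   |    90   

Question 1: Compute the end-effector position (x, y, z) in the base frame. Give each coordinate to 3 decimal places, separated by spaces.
9.738 -1.003 -0.622

after link 1: o_1 = (-1.7321, 1.0000, 4.0000)
after link 2: o_2 = (2.3298, 0.9643, 0.4645)
after link 3: o_3 = (5.3917, -0.8035, -1.6569)
after link 4: o_4 = (9.7377, -1.0033, -0.6216)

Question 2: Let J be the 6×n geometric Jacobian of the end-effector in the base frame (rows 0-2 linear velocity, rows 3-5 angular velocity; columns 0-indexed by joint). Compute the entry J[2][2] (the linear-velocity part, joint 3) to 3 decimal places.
prismatic axis z_2 = (0.6124,-0.3536,0.7071)
J_v[:, 2] = z_2; J_ω[:, 2] = (0,0,0)
entry J[2][2] = 0.7071

0.707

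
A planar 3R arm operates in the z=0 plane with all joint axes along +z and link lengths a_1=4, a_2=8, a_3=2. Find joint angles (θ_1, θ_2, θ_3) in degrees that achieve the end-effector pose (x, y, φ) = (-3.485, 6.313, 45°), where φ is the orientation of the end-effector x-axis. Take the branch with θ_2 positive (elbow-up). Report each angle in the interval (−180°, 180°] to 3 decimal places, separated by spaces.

wrist centre = target − a_3·(cos φ, sin φ) = (-4.8992, 4.8988)
cos θ_2 = (48.0004−4²−8²)/(2·4·8) = -0.5000; θ_2 = 119.9996° (elbow-up)
β = atan2(4.8988,-4.8992) = 135.0025°; ψ = atan2(6.9282,0.0001) = 89.9996°
θ_1 = β − ψ = 45.0029°
θ_3 = φ − θ_1 − θ_2 = -120.0025° (wrapped to (-180°,180°])

45.003 120.000 -120.002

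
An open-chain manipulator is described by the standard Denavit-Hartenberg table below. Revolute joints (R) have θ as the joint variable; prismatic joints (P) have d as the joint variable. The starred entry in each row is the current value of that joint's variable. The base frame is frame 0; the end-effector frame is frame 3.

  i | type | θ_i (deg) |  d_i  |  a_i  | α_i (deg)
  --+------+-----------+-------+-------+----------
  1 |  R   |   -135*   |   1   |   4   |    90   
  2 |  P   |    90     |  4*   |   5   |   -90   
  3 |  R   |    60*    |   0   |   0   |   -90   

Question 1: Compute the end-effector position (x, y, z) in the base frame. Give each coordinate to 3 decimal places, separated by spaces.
-5.657 -0.000 6.000

after link 1: o_1 = (-2.8284, -2.8284, 1.0000)
after link 2: o_2 = (-5.6569, -0.0000, 6.0000)
after link 3: o_3 = (-5.6569, -0.0000, 6.0000)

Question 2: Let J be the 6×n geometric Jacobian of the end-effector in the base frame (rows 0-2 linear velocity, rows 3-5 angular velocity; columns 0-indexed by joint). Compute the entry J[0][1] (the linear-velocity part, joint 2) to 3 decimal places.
-0.707

prismatic axis z_1 = (-0.7071,0.7071,0.0000)
J_v[:, 1] = z_1; J_ω[:, 1] = (0,0,0)
entry J[0][1] = -0.7071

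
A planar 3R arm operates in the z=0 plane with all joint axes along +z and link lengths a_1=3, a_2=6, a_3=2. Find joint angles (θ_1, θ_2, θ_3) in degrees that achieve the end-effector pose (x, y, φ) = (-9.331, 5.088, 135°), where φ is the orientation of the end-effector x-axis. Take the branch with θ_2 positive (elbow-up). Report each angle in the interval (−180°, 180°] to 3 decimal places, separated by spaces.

134.992 30.015 -30.007

wrist centre = target − a_3·(cos φ, sin φ) = (-7.9168, 3.6738)
cos θ_2 = (76.1722−3²−6²)/(2·3·6) = 0.8659; θ_2 = 30.0150° (elbow-up)
β = atan2(3.6738,-7.9168) = 155.1063°; ψ = atan2(3.0014,8.1954) = 20.1140°
θ_1 = β − ψ = 134.9923°
θ_3 = φ − θ_1 − θ_2 = -30.0073° (wrapped to (-180°,180°])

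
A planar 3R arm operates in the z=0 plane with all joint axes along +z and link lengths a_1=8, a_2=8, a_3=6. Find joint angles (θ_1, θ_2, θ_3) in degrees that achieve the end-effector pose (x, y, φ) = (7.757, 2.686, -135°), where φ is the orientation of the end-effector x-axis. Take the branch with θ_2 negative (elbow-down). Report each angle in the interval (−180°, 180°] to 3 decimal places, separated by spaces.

60.003 -60.001 -135.002

wrist centre = target − a_3·(cos φ, sin φ) = (11.9996, 6.9286)
cos θ_2 = (191.9974−8²−8²)/(2·8·8) = 0.5000; θ_2 = -60.0013° (elbow-down)
β = atan2(6.9286,11.9996) = 30.0023°; ψ = atan2(-6.9283,11.9998) = -30.0007°
θ_1 = β − ψ = 60.0030°
θ_3 = φ − θ_1 − θ_2 = -135.0016° (wrapped to (-180°,180°])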